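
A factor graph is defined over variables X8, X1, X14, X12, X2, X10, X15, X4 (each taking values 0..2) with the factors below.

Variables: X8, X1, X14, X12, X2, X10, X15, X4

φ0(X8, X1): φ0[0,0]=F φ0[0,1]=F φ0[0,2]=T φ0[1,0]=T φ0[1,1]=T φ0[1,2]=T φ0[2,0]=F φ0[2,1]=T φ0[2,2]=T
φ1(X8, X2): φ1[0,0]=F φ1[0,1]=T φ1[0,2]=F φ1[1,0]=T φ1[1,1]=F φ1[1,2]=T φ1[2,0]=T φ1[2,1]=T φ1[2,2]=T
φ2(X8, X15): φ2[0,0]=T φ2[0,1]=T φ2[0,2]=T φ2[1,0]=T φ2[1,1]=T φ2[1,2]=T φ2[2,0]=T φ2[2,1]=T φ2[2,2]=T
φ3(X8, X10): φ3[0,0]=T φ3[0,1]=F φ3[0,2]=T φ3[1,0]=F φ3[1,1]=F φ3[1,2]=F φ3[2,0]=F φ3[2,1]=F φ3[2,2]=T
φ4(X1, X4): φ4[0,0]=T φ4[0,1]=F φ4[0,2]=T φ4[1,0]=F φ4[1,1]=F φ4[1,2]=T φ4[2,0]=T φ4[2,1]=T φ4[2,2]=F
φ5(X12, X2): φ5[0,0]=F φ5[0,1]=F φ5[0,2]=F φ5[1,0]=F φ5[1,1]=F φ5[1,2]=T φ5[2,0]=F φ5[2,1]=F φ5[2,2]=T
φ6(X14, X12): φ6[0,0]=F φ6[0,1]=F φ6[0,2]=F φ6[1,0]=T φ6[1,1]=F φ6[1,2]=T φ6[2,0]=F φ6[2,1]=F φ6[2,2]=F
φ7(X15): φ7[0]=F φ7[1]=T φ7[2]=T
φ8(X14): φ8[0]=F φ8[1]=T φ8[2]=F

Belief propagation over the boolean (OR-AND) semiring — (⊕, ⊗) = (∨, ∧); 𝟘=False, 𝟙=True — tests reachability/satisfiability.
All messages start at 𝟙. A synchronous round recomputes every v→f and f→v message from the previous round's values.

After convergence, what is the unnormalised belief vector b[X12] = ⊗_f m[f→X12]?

b[X12] = [F, F, T]

init: all messages = 𝟙 over 3 values
r1 m[φ0→X8] = [T, T, T]
r1 m[φ0→X1] = [T, T, T]
r1 m[φ1→X8] = [T, T, T]
r1 m[φ1→X2] = [T, T, T]
r1 m[φ2→X8] = [T, T, T]
r1 m[φ2→X15] = [T, T, T]
r1 m[φ3→X8] = [T, F, T]
r1 m[φ3→X10] = [T, F, T]
r1 m[φ4→X1] = [T, T, T]
r1 m[φ4→X4] = [T, T, T]
r1 m[φ5→X12] = [F, T, T]
r1 m[φ5→X2] = [F, F, T]
r1 m[φ6→X14] = [F, T, F]
r1 m[φ6→X12] = [T, F, T]
r1 m[φ7→X15] = [F, T, T]
r1 m[φ8→X14] = [F, T, F]
r1 m[X8→φ0] = [T, T, T]
r1 m[X8→φ1] = [T, T, T]
r1 m[X8→φ2] = [T, T, T]
r1 m[X8→φ3] = [T, T, T]
r1 m[X1→φ0] = [T, T, T]
r1 m[X1→φ4] = [T, T, T]
r1 m[X14→φ6] = [T, T, T]
r1 m[X14→φ8] = [T, T, T]
r1 m[X12→φ5] = [T, T, T]
r1 m[X12→φ6] = [T, T, T]
r1 m[X2→φ1] = [T, T, T]
r1 m[X2→φ5] = [T, T, T]
r1 m[X10→φ3] = [T, T, T]
r1 m[X15→φ2] = [T, T, T]
r1 m[X15→φ7] = [T, T, T]
r1 m[X4→φ4] = [T, T, T]
r2 m[φ0→X8] = [T, T, T]
r2 m[φ0→X1] = [T, T, T]
r2 m[φ1→X8] = [T, T, T]
r2 m[φ1→X2] = [T, T, T]
r2 m[φ2→X8] = [T, T, T]
r2 m[φ2→X15] = [T, T, T]
r2 m[φ3→X8] = [T, F, T]
r2 m[φ3→X10] = [T, F, T]
r2 m[φ4→X1] = [T, T, T]
r2 m[φ4→X4] = [T, T, T]
r2 m[φ5→X12] = [F, T, T]
r2 m[φ5→X2] = [F, F, T]
r2 m[φ6→X14] = [F, T, F]
r2 m[φ6→X12] = [T, F, T]
r2 m[φ7→X15] = [F, T, T]
r2 m[φ8→X14] = [F, T, F]
r2 m[X8→φ0] = [T, F, T]
r2 m[X8→φ1] = [T, F, T]
r2 m[X8→φ2] = [T, F, T]
r2 m[X8→φ3] = [T, T, T]
r2 m[X1→φ0] = [T, T, T]
r2 m[X1→φ4] = [T, T, T]
r2 m[X14→φ6] = [F, T, F]
r2 m[X14→φ8] = [F, T, F]
r2 m[X12→φ5] = [T, F, T]
r2 m[X12→φ6] = [F, T, T]
r2 m[X2→φ1] = [F, F, T]
r2 m[X2→φ5] = [T, T, T]
r2 m[X10→φ3] = [T, T, T]
r2 m[X15→φ2] = [F, T, T]
r2 m[X15→φ7] = [T, T, T]
r2 m[X4→φ4] = [T, T, T]
r3 m[φ0→X8] = [T, T, T]
r3 m[φ0→X1] = [F, T, T]
r3 m[φ1→X8] = [F, T, T]
r3 m[φ1→X2] = [T, T, T]
r3 m[φ2→X8] = [T, T, T]
r3 m[φ2→X15] = [T, T, T]
r3 m[φ3→X8] = [T, F, T]
r3 m[φ3→X10] = [T, F, T]
r3 m[φ4→X1] = [T, T, T]
r3 m[φ4→X4] = [T, T, T]
r3 m[φ5→X12] = [F, T, T]
r3 m[φ5→X2] = [F, F, T]
r3 m[φ6→X14] = [F, T, F]
r3 m[φ6→X12] = [T, F, T]
r3 m[φ7→X15] = [F, T, T]
r3 m[φ8→X14] = [F, T, F]
r3 m[X8→φ0] = [T, F, T]
r3 m[X8→φ1] = [T, F, T]
r3 m[X8→φ2] = [T, F, T]
r3 m[X8→φ3] = [T, T, T]
r3 m[X1→φ0] = [T, T, T]
r3 m[X1→φ4] = [T, T, T]
r3 m[X14→φ6] = [F, T, F]
r3 m[X14→φ8] = [F, T, F]
r3 m[X12→φ5] = [T, F, T]
r3 m[X12→φ6] = [F, T, T]
r3 m[X2→φ1] = [F, F, T]
r3 m[X2→φ5] = [T, T, T]
r3 m[X10→φ3] = [T, T, T]
r3 m[X15→φ2] = [F, T, T]
r3 m[X15→φ7] = [T, T, T]
r3 m[X4→φ4] = [T, T, T]
r4 m[φ0→X8] = [T, T, T]
r4 m[φ0→X1] = [F, T, T]
r4 m[φ1→X8] = [F, T, T]
r4 m[φ1→X2] = [T, T, T]
r4 m[φ2→X8] = [T, T, T]
r4 m[φ2→X15] = [T, T, T]
r4 m[φ3→X8] = [T, F, T]
r4 m[φ3→X10] = [T, F, T]
r4 m[φ4→X1] = [T, T, T]
r4 m[φ4→X4] = [T, T, T]
r4 m[φ5→X12] = [F, T, T]
r4 m[φ5→X2] = [F, F, T]
r4 m[φ6→X14] = [F, T, F]
r4 m[φ6→X12] = [T, F, T]
r4 m[φ7→X15] = [F, T, T]
r4 m[φ8→X14] = [F, T, F]
r4 m[X8→φ0] = [F, F, T]
r4 m[X8→φ1] = [T, F, T]
r4 m[X8→φ2] = [F, F, T]
r4 m[X8→φ3] = [F, T, T]
r4 m[X1→φ0] = [T, T, T]
r4 m[X1→φ4] = [F, T, T]
r4 m[X14→φ6] = [F, T, F]
r4 m[X14→φ8] = [F, T, F]
r4 m[X12→φ5] = [T, F, T]
r4 m[X12→φ6] = [F, T, T]
r4 m[X2→φ1] = [F, F, T]
r4 m[X2→φ5] = [T, T, T]
r4 m[X10→φ3] = [T, T, T]
r4 m[X15→φ2] = [F, T, T]
r4 m[X15→φ7] = [T, T, T]
r4 m[X4→φ4] = [T, T, T]
r5 m[φ0→X8] = [T, T, T]
r5 m[φ0→X1] = [F, T, T]
r5 m[φ1→X8] = [F, T, T]
r5 m[φ1→X2] = [T, T, T]
r5 m[φ2→X8] = [T, T, T]
r5 m[φ2→X15] = [T, T, T]
r5 m[φ3→X8] = [T, F, T]
r5 m[φ3→X10] = [F, F, T]
r5 m[φ4→X1] = [T, T, T]
r5 m[φ4→X4] = [T, T, T]
r5 m[φ5→X12] = [F, T, T]
r5 m[φ5→X2] = [F, F, T]
r5 m[φ6→X14] = [F, T, F]
r5 m[φ6→X12] = [T, F, T]
r5 m[φ7→X15] = [F, T, T]
r5 m[φ8→X14] = [F, T, F]
r5 m[X8→φ0] = [F, F, T]
r5 m[X8→φ1] = [T, F, T]
r5 m[X8→φ2] = [F, F, T]
r5 m[X8→φ3] = [F, T, T]
r5 m[X1→φ0] = [T, T, T]
r5 m[X1→φ4] = [F, T, T]
r5 m[X14→φ6] = [F, T, F]
r5 m[X14→φ8] = [F, T, F]
r5 m[X12→φ5] = [T, F, T]
r5 m[X12→φ6] = [F, T, T]
r5 m[X2→φ1] = [F, F, T]
r5 m[X2→φ5] = [T, T, T]
r5 m[X10→φ3] = [T, T, T]
r5 m[X15→φ2] = [F, T, T]
r5 m[X15→φ7] = [T, T, T]
r5 m[X4→φ4] = [T, T, T]
r6 m[φ0→X8] = [T, T, T]
r6 m[φ0→X1] = [F, T, T]
r6 m[φ1→X8] = [F, T, T]
r6 m[φ1→X2] = [T, T, T]
r6 m[φ2→X8] = [T, T, T]
r6 m[φ2→X15] = [T, T, T]
r6 m[φ3→X8] = [T, F, T]
r6 m[φ3→X10] = [F, F, T]
r6 m[φ4→X1] = [T, T, T]
r6 m[φ4→X4] = [T, T, T]
r6 m[φ5→X12] = [F, T, T]
r6 m[φ5→X2] = [F, F, T]
r6 m[φ6→X14] = [F, T, F]
r6 m[φ6→X12] = [T, F, T]
r6 m[φ7→X15] = [F, T, T]
r6 m[φ8→X14] = [F, T, F]
r6 m[X8→φ0] = [F, F, T]
r6 m[X8→φ1] = [T, F, T]
r6 m[X8→φ2] = [F, F, T]
r6 m[X8→φ3] = [F, T, T]
r6 m[X1→φ0] = [T, T, T]
r6 m[X1→φ4] = [F, T, T]
r6 m[X14→φ6] = [F, T, F]
r6 m[X14→φ8] = [F, T, F]
r6 m[X12→φ5] = [T, F, T]
r6 m[X12→φ6] = [F, T, T]
r6 m[X2→φ1] = [F, F, T]
r6 m[X2→φ5] = [T, T, T]
r6 m[X10→φ3] = [T, T, T]
r6 m[X15→φ2] = [F, T, T]
r6 m[X15→φ7] = [T, T, T]
r6 m[X4→φ4] = [T, T, T]
fixed point reached at round 6
b[X12] = ⊗ incoming = [F, F, T]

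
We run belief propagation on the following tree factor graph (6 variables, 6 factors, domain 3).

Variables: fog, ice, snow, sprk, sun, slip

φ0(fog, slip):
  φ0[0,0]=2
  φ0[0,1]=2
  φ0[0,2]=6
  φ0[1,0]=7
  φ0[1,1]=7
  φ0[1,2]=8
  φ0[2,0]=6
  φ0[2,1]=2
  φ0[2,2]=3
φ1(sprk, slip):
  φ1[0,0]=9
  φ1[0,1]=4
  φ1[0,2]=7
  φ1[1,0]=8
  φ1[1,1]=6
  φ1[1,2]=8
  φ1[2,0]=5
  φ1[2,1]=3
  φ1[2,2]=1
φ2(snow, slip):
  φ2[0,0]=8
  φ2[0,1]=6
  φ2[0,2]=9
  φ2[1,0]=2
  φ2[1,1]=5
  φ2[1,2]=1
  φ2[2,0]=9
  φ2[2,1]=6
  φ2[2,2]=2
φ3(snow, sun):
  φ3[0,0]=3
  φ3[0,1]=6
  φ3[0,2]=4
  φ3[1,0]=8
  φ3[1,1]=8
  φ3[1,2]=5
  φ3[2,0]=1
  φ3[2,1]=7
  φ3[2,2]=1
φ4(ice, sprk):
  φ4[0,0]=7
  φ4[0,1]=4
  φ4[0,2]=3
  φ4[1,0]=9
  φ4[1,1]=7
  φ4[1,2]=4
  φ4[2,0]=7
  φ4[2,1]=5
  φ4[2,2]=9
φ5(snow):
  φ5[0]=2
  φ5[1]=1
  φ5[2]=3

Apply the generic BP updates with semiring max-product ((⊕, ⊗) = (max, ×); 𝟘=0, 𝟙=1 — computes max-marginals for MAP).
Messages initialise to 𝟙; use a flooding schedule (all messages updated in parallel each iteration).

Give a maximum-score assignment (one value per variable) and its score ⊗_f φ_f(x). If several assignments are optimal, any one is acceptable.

init: all messages = 𝟙 over 3 values
r1 m[φ0→fog] = [6, 8, 6]
r1 m[φ0→slip] = [7, 7, 8]
r1 m[φ1→sprk] = [9, 8, 5]
r1 m[φ1→slip] = [9, 6, 8]
r1 m[φ2→snow] = [9, 5, 9]
r1 m[φ2→slip] = [9, 6, 9]
r1 m[φ3→snow] = [6, 8, 7]
r1 m[φ3→sun] = [8, 8, 5]
r1 m[φ4→ice] = [7, 9, 9]
r1 m[φ4→sprk] = [9, 7, 9]
r1 m[φ5→snow] = [2, 1, 3]
r1 m[fog→φ0] = [1, 1, 1]
r1 m[ice→φ4] = [1, 1, 1]
r1 m[snow→φ2] = [1, 1, 1]
r1 m[snow→φ3] = [1, 1, 1]
r1 m[snow→φ5] = [1, 1, 1]
r1 m[sprk→φ1] = [1, 1, 1]
r1 m[sprk→φ4] = [1, 1, 1]
r1 m[sun→φ3] = [1, 1, 1]
r1 m[slip→φ0] = [1, 1, 1]
r1 m[slip→φ1] = [1, 1, 1]
r1 m[slip→φ2] = [1, 1, 1]
r2 m[φ0→fog] = [6, 8, 6]
r2 m[φ0→slip] = [7, 7, 8]
r2 m[φ1→sprk] = [9, 8, 5]
r2 m[φ1→slip] = [9, 6, 8]
r2 m[φ2→snow] = [9, 5, 9]
r2 m[φ2→slip] = [9, 6, 9]
r2 m[φ3→snow] = [6, 8, 7]
r2 m[φ3→sun] = [8, 8, 5]
r2 m[φ4→ice] = [7, 9, 9]
r2 m[φ4→sprk] = [9, 7, 9]
r2 m[φ5→snow] = [2, 1, 3]
r2 m[fog→φ0] = [1, 1, 1]
r2 m[ice→φ4] = [1, 1, 1]
r2 m[snow→φ2] = [12, 8, 21]
r2 m[snow→φ3] = [18, 5, 27]
r2 m[snow→φ5] = [54, 40, 63]
r2 m[sprk→φ1] = [9, 7, 9]
r2 m[sprk→φ4] = [9, 8, 5]
r2 m[sun→φ3] = [1, 1, 1]
r2 m[slip→φ0] = [81, 36, 72]
r2 m[slip→φ1] = [63, 42, 72]
r2 m[slip→φ2] = [63, 42, 64]
r3 m[φ0→fog] = [432, 576, 486]
r3 m[φ0→slip] = [7, 7, 8]
r3 m[φ1→sprk] = [567, 576, 315]
r3 m[φ1→slip] = [81, 42, 63]
r3 m[φ2→snow] = [576, 210, 567]
r3 m[φ2→slip] = [189, 126, 108]
r3 m[φ3→snow] = [6, 8, 7]
r3 m[φ3→sun] = [54, 189, 72]
r3 m[φ4→ice] = [63, 81, 63]
r3 m[φ4→sprk] = [9, 7, 9]
r3 m[φ5→snow] = [2, 1, 3]
r3 m[fog→φ0] = [1, 1, 1]
r3 m[ice→φ4] = [1, 1, 1]
r3 m[snow→φ2] = [12, 8, 21]
r3 m[snow→φ3] = [18, 5, 27]
r3 m[snow→φ5] = [54, 40, 63]
r3 m[sprk→φ1] = [9, 7, 9]
r3 m[sprk→φ4] = [9, 8, 5]
r3 m[sun→φ3] = [1, 1, 1]
r3 m[slip→φ0] = [81, 36, 72]
r3 m[slip→φ1] = [63, 42, 72]
r3 m[slip→φ2] = [63, 42, 64]
r4 m[φ0→fog] = [432, 576, 486]
r4 m[φ0→slip] = [7, 7, 8]
r4 m[φ1→sprk] = [567, 576, 315]
r4 m[φ1→slip] = [81, 42, 63]
r4 m[φ2→snow] = [576, 210, 567]
r4 m[φ2→slip] = [189, 126, 108]
r4 m[φ3→snow] = [6, 8, 7]
r4 m[φ3→sun] = [54, 189, 72]
r4 m[φ4→ice] = [63, 81, 63]
r4 m[φ4→sprk] = [9, 7, 9]
r4 m[φ5→snow] = [2, 1, 3]
r4 m[fog→φ0] = [1, 1, 1]
r4 m[ice→φ4] = [1, 1, 1]
r4 m[snow→φ2] = [12, 8, 21]
r4 m[snow→φ3] = [1152, 210, 1701]
r4 m[snow→φ5] = [3456, 1680, 3969]
r4 m[sprk→φ1] = [9, 7, 9]
r4 m[sprk→φ4] = [567, 576, 315]
r4 m[sun→φ3] = [1, 1, 1]
r4 m[slip→φ0] = [15309, 5292, 6804]
r4 m[slip→φ1] = [1323, 882, 864]
r4 m[slip→φ2] = [567, 294, 504]
r5 m[φ0→fog] = [40824, 107163, 91854]
r5 m[φ0→slip] = [7, 7, 8]
r5 m[φ1→sprk] = [11907, 10584, 6615]
r5 m[φ1→slip] = [81, 42, 63]
r5 m[φ2→snow] = [4536, 1470, 5103]
r5 m[φ2→slip] = [189, 126, 108]
r5 m[φ3→snow] = [6, 8, 7]
r5 m[φ3→sun] = [3456, 11907, 4608]
r5 m[φ4→ice] = [3969, 5103, 3969]
r5 m[φ4→sprk] = [9, 7, 9]
r5 m[φ5→snow] = [2, 1, 3]
r5 m[fog→φ0] = [1, 1, 1]
r5 m[ice→φ4] = [1, 1, 1]
r5 m[snow→φ2] = [12, 8, 21]
r5 m[snow→φ3] = [1152, 210, 1701]
r5 m[snow→φ5] = [3456, 1680, 3969]
r5 m[sprk→φ1] = [9, 7, 9]
r5 m[sprk→φ4] = [567, 576, 315]
r5 m[sun→φ3] = [1, 1, 1]
r5 m[slip→φ0] = [15309, 5292, 6804]
r5 m[slip→φ1] = [1323, 882, 864]
r5 m[slip→φ2] = [567, 294, 504]
r6 m[φ0→fog] = [40824, 107163, 91854]
r6 m[φ0→slip] = [7, 7, 8]
r6 m[φ1→sprk] = [11907, 10584, 6615]
r6 m[φ1→slip] = [81, 42, 63]
r6 m[φ2→snow] = [4536, 1470, 5103]
r6 m[φ2→slip] = [189, 126, 108]
r6 m[φ3→snow] = [6, 8, 7]
r6 m[φ3→sun] = [3456, 11907, 4608]
r6 m[φ4→ice] = [3969, 5103, 3969]
r6 m[φ4→sprk] = [9, 7, 9]
r6 m[φ5→snow] = [2, 1, 3]
r6 m[fog→φ0] = [1, 1, 1]
r6 m[ice→φ4] = [1, 1, 1]
r6 m[snow→φ2] = [12, 8, 21]
r6 m[snow→φ3] = [9072, 1470, 15309]
r6 m[snow→φ5] = [27216, 11760, 35721]
r6 m[sprk→φ1] = [9, 7, 9]
r6 m[sprk→φ4] = [11907, 10584, 6615]
r6 m[sun→φ3] = [1, 1, 1]
r6 m[slip→φ0] = [15309, 5292, 6804]
r6 m[slip→φ1] = [1323, 882, 864]
r6 m[slip→φ2] = [567, 294, 504]
r7 m[φ0→fog] = [40824, 107163, 91854]
r7 m[φ0→slip] = [7, 7, 8]
r7 m[φ1→sprk] = [11907, 10584, 6615]
r7 m[φ1→slip] = [81, 42, 63]
r7 m[φ2→snow] = [4536, 1470, 5103]
r7 m[φ2→slip] = [189, 126, 108]
r7 m[φ3→snow] = [6, 8, 7]
r7 m[φ3→sun] = [27216, 107163, 36288]
r7 m[φ4→ice] = [83349, 107163, 83349]
r7 m[φ4→sprk] = [9, 7, 9]
r7 m[φ5→snow] = [2, 1, 3]
r7 m[fog→φ0] = [1, 1, 1]
r7 m[ice→φ4] = [1, 1, 1]
r7 m[snow→φ2] = [12, 8, 21]
r7 m[snow→φ3] = [9072, 1470, 15309]
r7 m[snow→φ5] = [27216, 11760, 35721]
r7 m[sprk→φ1] = [9, 7, 9]
r7 m[sprk→φ4] = [11907, 10584, 6615]
r7 m[sun→φ3] = [1, 1, 1]
r7 m[slip→φ0] = [15309, 5292, 6804]
r7 m[slip→φ1] = [1323, 882, 864]
r7 m[slip→φ2] = [567, 294, 504]
r8 m[φ0→fog] = [40824, 107163, 91854]
r8 m[φ0→slip] = [7, 7, 8]
r8 m[φ1→sprk] = [11907, 10584, 6615]
r8 m[φ1→slip] = [81, 42, 63]
r8 m[φ2→snow] = [4536, 1470, 5103]
r8 m[φ2→slip] = [189, 126, 108]
r8 m[φ3→snow] = [6, 8, 7]
r8 m[φ3→sun] = [27216, 107163, 36288]
r8 m[φ4→ice] = [83349, 107163, 83349]
r8 m[φ4→sprk] = [9, 7, 9]
r8 m[φ5→snow] = [2, 1, 3]
r8 m[fog→φ0] = [1, 1, 1]
r8 m[ice→φ4] = [1, 1, 1]
r8 m[snow→φ2] = [12, 8, 21]
r8 m[snow→φ3] = [9072, 1470, 15309]
r8 m[snow→φ5] = [27216, 11760, 35721]
r8 m[sprk→φ1] = [9, 7, 9]
r8 m[sprk→φ4] = [11907, 10584, 6615]
r8 m[sun→φ3] = [1, 1, 1]
r8 m[slip→φ0] = [15309, 5292, 6804]
r8 m[slip→φ1] = [1323, 882, 864]
r8 m[slip→φ2] = [567, 294, 504]
fixed point reached at round 8
traceback from fog: (fog=1, ice=1, snow=2, sprk=0, sun=1, slip=0), score=107163

assignment: (fog=1, ice=1, snow=2, sprk=0, sun=1, slip=0); score = 107163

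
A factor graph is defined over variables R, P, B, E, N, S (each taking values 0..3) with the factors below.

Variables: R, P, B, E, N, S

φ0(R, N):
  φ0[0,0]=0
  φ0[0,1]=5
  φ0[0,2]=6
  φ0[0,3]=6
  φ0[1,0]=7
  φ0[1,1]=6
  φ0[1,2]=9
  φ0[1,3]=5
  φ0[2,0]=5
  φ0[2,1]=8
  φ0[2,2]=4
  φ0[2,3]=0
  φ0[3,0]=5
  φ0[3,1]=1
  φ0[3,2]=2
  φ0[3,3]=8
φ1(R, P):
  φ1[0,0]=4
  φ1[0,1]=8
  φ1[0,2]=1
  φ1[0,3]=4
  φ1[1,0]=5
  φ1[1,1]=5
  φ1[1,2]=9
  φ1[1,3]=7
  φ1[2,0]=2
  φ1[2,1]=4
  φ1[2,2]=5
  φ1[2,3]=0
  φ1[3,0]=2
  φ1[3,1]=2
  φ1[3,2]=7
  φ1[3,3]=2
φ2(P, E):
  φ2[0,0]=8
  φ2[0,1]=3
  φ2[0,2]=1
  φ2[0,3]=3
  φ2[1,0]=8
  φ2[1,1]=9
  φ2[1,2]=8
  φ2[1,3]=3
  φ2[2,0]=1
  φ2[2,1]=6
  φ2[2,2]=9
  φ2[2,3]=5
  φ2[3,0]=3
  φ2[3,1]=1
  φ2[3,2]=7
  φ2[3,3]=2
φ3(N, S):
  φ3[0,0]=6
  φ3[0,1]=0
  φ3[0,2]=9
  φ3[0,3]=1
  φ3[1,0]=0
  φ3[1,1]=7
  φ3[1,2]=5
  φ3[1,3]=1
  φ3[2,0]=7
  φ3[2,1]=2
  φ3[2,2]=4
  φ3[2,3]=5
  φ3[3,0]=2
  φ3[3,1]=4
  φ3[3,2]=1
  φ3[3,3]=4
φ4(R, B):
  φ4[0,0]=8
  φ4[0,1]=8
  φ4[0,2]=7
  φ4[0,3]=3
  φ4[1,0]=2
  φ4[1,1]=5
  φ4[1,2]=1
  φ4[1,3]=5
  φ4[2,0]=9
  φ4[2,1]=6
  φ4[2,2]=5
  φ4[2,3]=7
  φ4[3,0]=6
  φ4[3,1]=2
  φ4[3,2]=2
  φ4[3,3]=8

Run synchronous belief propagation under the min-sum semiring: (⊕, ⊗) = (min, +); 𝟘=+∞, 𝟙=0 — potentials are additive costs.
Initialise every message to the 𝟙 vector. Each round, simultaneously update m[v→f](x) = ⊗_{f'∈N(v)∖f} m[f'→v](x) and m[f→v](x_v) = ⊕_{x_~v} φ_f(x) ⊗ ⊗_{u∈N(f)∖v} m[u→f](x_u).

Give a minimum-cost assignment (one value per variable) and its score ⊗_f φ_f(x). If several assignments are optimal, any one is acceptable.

assignment: (R=0, P=2, B=3, E=0, N=0, S=1); score = 5

init: all messages = 𝟙 over 4 values
r1 m[φ0→R] = [0, 5, 0, 1]
r1 m[φ0→N] = [0, 1, 2, 0]
r1 m[φ1→R] = [1, 5, 0, 2]
r1 m[φ1→P] = [2, 2, 1, 0]
r1 m[φ2→P] = [1, 3, 1, 1]
r1 m[φ2→E] = [1, 1, 1, 2]
r1 m[φ3→N] = [0, 0, 2, 1]
r1 m[φ3→S] = [0, 0, 1, 1]
r1 m[φ4→R] = [3, 1, 5, 2]
r1 m[φ4→B] = [2, 2, 1, 3]
r1 m[R→φ0] = [0, 0, 0, 0]
r1 m[R→φ1] = [0, 0, 0, 0]
r1 m[R→φ4] = [0, 0, 0, 0]
r1 m[P→φ1] = [0, 0, 0, 0]
r1 m[P→φ2] = [0, 0, 0, 0]
r1 m[B→φ4] = [0, 0, 0, 0]
r1 m[E→φ2] = [0, 0, 0, 0]
r1 m[N→φ0] = [0, 0, 0, 0]
r1 m[N→φ3] = [0, 0, 0, 0]
r1 m[S→φ3] = [0, 0, 0, 0]
r2 m[φ0→R] = [0, 5, 0, 1]
r2 m[φ0→N] = [0, 1, 2, 0]
r2 m[φ1→R] = [1, 5, 0, 2]
r2 m[φ1→P] = [2, 2, 1, 0]
r2 m[φ2→P] = [1, 3, 1, 1]
r2 m[φ2→E] = [1, 1, 1, 2]
r2 m[φ3→N] = [0, 0, 2, 1]
r2 m[φ3→S] = [0, 0, 1, 1]
r2 m[φ4→R] = [3, 1, 5, 2]
r2 m[φ4→B] = [2, 2, 1, 3]
r2 m[R→φ0] = [4, 6, 5, 4]
r2 m[R→φ1] = [3, 6, 5, 3]
r2 m[R→φ4] = [1, 10, 0, 3]
r2 m[P→φ1] = [1, 3, 1, 1]
r2 m[P→φ2] = [2, 2, 1, 0]
r2 m[B→φ4] = [0, 0, 0, 0]
r2 m[E→φ2] = [0, 0, 0, 0]
r2 m[N→φ0] = [0, 0, 2, 1]
r2 m[N→φ3] = [0, 1, 2, 0]
r2 m[S→φ3] = [0, 0, 0, 0]
r3 m[φ0→R] = [0, 6, 1, 1]
r3 m[φ0→N] = [4, 5, 6, 5]
r3 m[φ1→R] = [2, 6, 1, 3]
r3 m[φ1→P] = [5, 5, 4, 5]
r3 m[φ2→P] = [1, 3, 1, 1]
r3 m[φ2→E] = [2, 1, 3, 2]
r3 m[φ3→N] = [0, 0, 2, 1]
r3 m[φ3→S] = [1, 0, 1, 1]
r3 m[φ4→R] = [3, 1, 5, 2]
r3 m[φ4→B] = [9, 5, 5, 4]
r3 m[R→φ0] = [4, 6, 5, 4]
r3 m[R→φ1] = [3, 6, 5, 3]
r3 m[R→φ4] = [1, 10, 0, 3]
r3 m[P→φ1] = [1, 3, 1, 1]
r3 m[P→φ2] = [2, 2, 1, 0]
r3 m[B→φ4] = [0, 0, 0, 0]
r3 m[E→φ2] = [0, 0, 0, 0]
r3 m[N→φ0] = [0, 0, 2, 1]
r3 m[N→φ3] = [0, 1, 2, 0]
r3 m[S→φ3] = [0, 0, 0, 0]
r4 m[φ0→R] = [0, 6, 1, 1]
r4 m[φ0→N] = [4, 5, 6, 5]
r4 m[φ1→R] = [2, 6, 1, 3]
r4 m[φ1→P] = [5, 5, 4, 5]
r4 m[φ2→P] = [1, 3, 1, 1]
r4 m[φ2→E] = [2, 1, 3, 2]
r4 m[φ3→N] = [0, 0, 2, 1]
r4 m[φ3→S] = [1, 0, 1, 1]
r4 m[φ4→R] = [3, 1, 5, 2]
r4 m[φ4→B] = [9, 5, 5, 4]
r4 m[R→φ0] = [5, 7, 6, 5]
r4 m[R→φ1] = [3, 7, 6, 3]
r4 m[R→φ4] = [2, 12, 2, 4]
r4 m[P→φ1] = [1, 3, 1, 1]
r4 m[P→φ2] = [5, 5, 4, 5]
r4 m[B→φ4] = [0, 0, 0, 0]
r4 m[E→φ2] = [0, 0, 0, 0]
r4 m[N→φ0] = [0, 0, 2, 1]
r4 m[N→φ3] = [4, 5, 6, 5]
r4 m[S→φ3] = [0, 0, 0, 0]
r5 m[φ0→R] = [0, 6, 1, 1]
r5 m[φ0→N] = [5, 6, 7, 6]
r5 m[φ1→R] = [2, 6, 1, 3]
r5 m[φ1→P] = [5, 5, 4, 5]
r5 m[φ2→P] = [1, 3, 1, 1]
r5 m[φ2→E] = [5, 6, 6, 7]
r5 m[φ3→N] = [0, 0, 2, 1]
r5 m[φ3→S] = [5, 4, 6, 5]
r5 m[φ4→R] = [3, 1, 5, 2]
r5 m[φ4→B] = [10, 6, 6, 5]
r5 m[R→φ0] = [5, 7, 6, 5]
r5 m[R→φ1] = [3, 7, 6, 3]
r5 m[R→φ4] = [2, 12, 2, 4]
r5 m[P→φ1] = [1, 3, 1, 1]
r5 m[P→φ2] = [5, 5, 4, 5]
r5 m[B→φ4] = [0, 0, 0, 0]
r5 m[E→φ2] = [0, 0, 0, 0]
r5 m[N→φ0] = [0, 0, 2, 1]
r5 m[N→φ3] = [4, 5, 6, 5]
r5 m[S→φ3] = [0, 0, 0, 0]
r6 m[φ0→R] = [0, 6, 1, 1]
r6 m[φ0→N] = [5, 6, 7, 6]
r6 m[φ1→R] = [2, 6, 1, 3]
r6 m[φ1→P] = [5, 5, 4, 5]
r6 m[φ2→P] = [1, 3, 1, 1]
r6 m[φ2→E] = [5, 6, 6, 7]
r6 m[φ3→N] = [0, 0, 2, 1]
r6 m[φ3→S] = [5, 4, 6, 5]
r6 m[φ4→R] = [3, 1, 5, 2]
r6 m[φ4→B] = [10, 6, 6, 5]
r6 m[R→φ0] = [5, 7, 6, 5]
r6 m[R→φ1] = [3, 7, 6, 3]
r6 m[R→φ4] = [2, 12, 2, 4]
r6 m[P→φ1] = [1, 3, 1, 1]
r6 m[P→φ2] = [5, 5, 4, 5]
r6 m[B→φ4] = [0, 0, 0, 0]
r6 m[E→φ2] = [0, 0, 0, 0]
r6 m[N→φ0] = [0, 0, 2, 1]
r6 m[N→φ3] = [5, 6, 7, 6]
r6 m[S→φ3] = [0, 0, 0, 0]
r7 m[φ0→R] = [0, 6, 1, 1]
r7 m[φ0→N] = [5, 6, 7, 6]
r7 m[φ1→R] = [2, 6, 1, 3]
r7 m[φ1→P] = [5, 5, 4, 5]
r7 m[φ2→P] = [1, 3, 1, 1]
r7 m[φ2→E] = [5, 6, 6, 7]
r7 m[φ3→N] = [0, 0, 2, 1]
r7 m[φ3→S] = [6, 5, 7, 6]
r7 m[φ4→R] = [3, 1, 5, 2]
r7 m[φ4→B] = [10, 6, 6, 5]
r7 m[R→φ0] = [5, 7, 6, 5]
r7 m[R→φ1] = [3, 7, 6, 3]
r7 m[R→φ4] = [2, 12, 2, 4]
r7 m[P→φ1] = [1, 3, 1, 1]
r7 m[P→φ2] = [5, 5, 4, 5]
r7 m[B→φ4] = [0, 0, 0, 0]
r7 m[E→φ2] = [0, 0, 0, 0]
r7 m[N→φ0] = [0, 0, 2, 1]
r7 m[N→φ3] = [5, 6, 7, 6]
r7 m[S→φ3] = [0, 0, 0, 0]
r8 m[φ0→R] = [0, 6, 1, 1]
r8 m[φ0→N] = [5, 6, 7, 6]
r8 m[φ1→R] = [2, 6, 1, 3]
r8 m[φ1→P] = [5, 5, 4, 5]
r8 m[φ2→P] = [1, 3, 1, 1]
r8 m[φ2→E] = [5, 6, 6, 7]
r8 m[φ3→N] = [0, 0, 2, 1]
r8 m[φ3→S] = [6, 5, 7, 6]
r8 m[φ4→R] = [3, 1, 5, 2]
r8 m[φ4→B] = [10, 6, 6, 5]
r8 m[R→φ0] = [5, 7, 6, 5]
r8 m[R→φ1] = [3, 7, 6, 3]
r8 m[R→φ4] = [2, 12, 2, 4]
r8 m[P→φ1] = [1, 3, 1, 1]
r8 m[P→φ2] = [5, 5, 4, 5]
r8 m[B→φ4] = [0, 0, 0, 0]
r8 m[E→φ2] = [0, 0, 0, 0]
r8 m[N→φ0] = [0, 0, 2, 1]
r8 m[N→φ3] = [5, 6, 7, 6]
r8 m[S→φ3] = [0, 0, 0, 0]
fixed point reached at round 8
traceback from R: (R=0, P=2, B=3, E=0, N=0, S=1), score=5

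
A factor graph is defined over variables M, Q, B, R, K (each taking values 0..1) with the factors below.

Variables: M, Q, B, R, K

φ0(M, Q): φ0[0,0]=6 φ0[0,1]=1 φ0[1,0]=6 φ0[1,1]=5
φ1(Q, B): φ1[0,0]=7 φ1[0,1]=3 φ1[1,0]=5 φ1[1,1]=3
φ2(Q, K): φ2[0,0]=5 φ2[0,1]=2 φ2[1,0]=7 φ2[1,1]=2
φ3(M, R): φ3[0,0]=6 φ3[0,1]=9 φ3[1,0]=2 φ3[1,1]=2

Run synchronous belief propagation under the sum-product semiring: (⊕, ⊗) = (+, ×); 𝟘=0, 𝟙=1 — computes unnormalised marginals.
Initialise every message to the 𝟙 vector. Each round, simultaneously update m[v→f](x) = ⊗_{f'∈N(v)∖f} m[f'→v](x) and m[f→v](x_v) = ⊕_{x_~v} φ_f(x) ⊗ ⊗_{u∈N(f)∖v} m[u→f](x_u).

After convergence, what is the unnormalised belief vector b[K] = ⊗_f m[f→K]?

init: all messages = 𝟙 over 2 values
r1 m[φ0→M] = [7, 11]
r1 m[φ0→Q] = [12, 6]
r1 m[φ1→Q] = [10, 8]
r1 m[φ1→B] = [12, 6]
r1 m[φ2→Q] = [7, 9]
r1 m[φ2→K] = [12, 4]
r1 m[φ3→M] = [15, 4]
r1 m[φ3→R] = [8, 11]
r1 m[M→φ0] = [1, 1]
r1 m[M→φ3] = [1, 1]
r1 m[Q→φ0] = [1, 1]
r1 m[Q→φ1] = [1, 1]
r1 m[Q→φ2] = [1, 1]
r1 m[B→φ1] = [1, 1]
r1 m[R→φ3] = [1, 1]
r1 m[K→φ2] = [1, 1]
r2 m[φ0→M] = [7, 11]
r2 m[φ0→Q] = [12, 6]
r2 m[φ1→Q] = [10, 8]
r2 m[φ1→B] = [12, 6]
r2 m[φ2→Q] = [7, 9]
r2 m[φ2→K] = [12, 4]
r2 m[φ3→M] = [15, 4]
r2 m[φ3→R] = [8, 11]
r2 m[M→φ0] = [15, 4]
r2 m[M→φ3] = [7, 11]
r2 m[Q→φ0] = [70, 72]
r2 m[Q→φ1] = [84, 54]
r2 m[Q→φ2] = [120, 48]
r2 m[B→φ1] = [1, 1]
r2 m[R→φ3] = [1, 1]
r2 m[K→φ2] = [1, 1]
r3 m[φ0→M] = [492, 780]
r3 m[φ0→Q] = [114, 35]
r3 m[φ1→Q] = [10, 8]
r3 m[φ1→B] = [858, 414]
r3 m[φ2→Q] = [7, 9]
r3 m[φ2→K] = [936, 336]
r3 m[φ3→M] = [15, 4]
r3 m[φ3→R] = [64, 85]
r3 m[M→φ0] = [15, 4]
r3 m[M→φ3] = [7, 11]
r3 m[Q→φ0] = [70, 72]
r3 m[Q→φ1] = [84, 54]
r3 m[Q→φ2] = [120, 48]
r3 m[B→φ1] = [1, 1]
r3 m[R→φ3] = [1, 1]
r3 m[K→φ2] = [1, 1]
r4 m[φ0→M] = [492, 780]
r4 m[φ0→Q] = [114, 35]
r4 m[φ1→Q] = [10, 8]
r4 m[φ1→B] = [858, 414]
r4 m[φ2→Q] = [7, 9]
r4 m[φ2→K] = [936, 336]
r4 m[φ3→M] = [15, 4]
r4 m[φ3→R] = [64, 85]
r4 m[M→φ0] = [15, 4]
r4 m[M→φ3] = [492, 780]
r4 m[Q→φ0] = [70, 72]
r4 m[Q→φ1] = [798, 315]
r4 m[Q→φ2] = [1140, 280]
r4 m[B→φ1] = [1, 1]
r4 m[R→φ3] = [1, 1]
r4 m[K→φ2] = [1, 1]
r5 m[φ0→M] = [492, 780]
r5 m[φ0→Q] = [114, 35]
r5 m[φ1→Q] = [10, 8]
r5 m[φ1→B] = [7161, 3339]
r5 m[φ2→Q] = [7, 9]
r5 m[φ2→K] = [7660, 2840]
r5 m[φ3→M] = [15, 4]
r5 m[φ3→R] = [4512, 5988]
r5 m[M→φ0] = [15, 4]
r5 m[M→φ3] = [492, 780]
r5 m[Q→φ0] = [70, 72]
r5 m[Q→φ1] = [798, 315]
r5 m[Q→φ2] = [1140, 280]
r5 m[B→φ1] = [1, 1]
r5 m[R→φ3] = [1, 1]
r5 m[K→φ2] = [1, 1]
r6 m[φ0→M] = [492, 780]
r6 m[φ0→Q] = [114, 35]
r6 m[φ1→Q] = [10, 8]
r6 m[φ1→B] = [7161, 3339]
r6 m[φ2→Q] = [7, 9]
r6 m[φ2→K] = [7660, 2840]
r6 m[φ3→M] = [15, 4]
r6 m[φ3→R] = [4512, 5988]
r6 m[M→φ0] = [15, 4]
r6 m[M→φ3] = [492, 780]
r6 m[Q→φ0] = [70, 72]
r6 m[Q→φ1] = [798, 315]
r6 m[Q→φ2] = [1140, 280]
r6 m[B→φ1] = [1, 1]
r6 m[R→φ3] = [1, 1]
r6 m[K→φ2] = [1, 1]
fixed point reached at round 6
b[K] = ⊗ incoming = [7660, 2840]

b[K] = [7660, 2840]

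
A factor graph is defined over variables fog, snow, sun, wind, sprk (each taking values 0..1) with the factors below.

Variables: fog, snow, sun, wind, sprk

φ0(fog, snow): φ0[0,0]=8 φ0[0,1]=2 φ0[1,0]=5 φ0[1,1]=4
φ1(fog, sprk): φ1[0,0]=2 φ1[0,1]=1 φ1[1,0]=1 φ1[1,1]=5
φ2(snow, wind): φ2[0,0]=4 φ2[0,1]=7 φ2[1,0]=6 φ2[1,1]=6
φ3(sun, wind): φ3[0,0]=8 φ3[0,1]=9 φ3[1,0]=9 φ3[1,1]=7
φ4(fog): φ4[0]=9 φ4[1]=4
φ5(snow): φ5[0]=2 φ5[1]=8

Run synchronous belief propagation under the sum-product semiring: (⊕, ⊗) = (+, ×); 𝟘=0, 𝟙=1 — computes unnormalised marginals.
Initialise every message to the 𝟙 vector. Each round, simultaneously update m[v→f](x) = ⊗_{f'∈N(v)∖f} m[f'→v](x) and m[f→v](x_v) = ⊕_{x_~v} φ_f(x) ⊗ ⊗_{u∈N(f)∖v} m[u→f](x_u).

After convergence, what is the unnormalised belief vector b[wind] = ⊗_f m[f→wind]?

b[wind] = [168096, 190464]

init: all messages = 𝟙 over 2 values
r1 m[φ0→fog] = [10, 9]
r1 m[φ0→snow] = [13, 6]
r1 m[φ1→fog] = [3, 6]
r1 m[φ1→sprk] = [3, 6]
r1 m[φ2→snow] = [11, 12]
r1 m[φ2→wind] = [10, 13]
r1 m[φ3→sun] = [17, 16]
r1 m[φ3→wind] = [17, 16]
r1 m[φ4→fog] = [9, 4]
r1 m[φ5→snow] = [2, 8]
r1 m[fog→φ0] = [1, 1]
r1 m[fog→φ1] = [1, 1]
r1 m[fog→φ4] = [1, 1]
r1 m[snow→φ0] = [1, 1]
r1 m[snow→φ2] = [1, 1]
r1 m[snow→φ5] = [1, 1]
r1 m[sun→φ3] = [1, 1]
r1 m[wind→φ2] = [1, 1]
r1 m[wind→φ3] = [1, 1]
r1 m[sprk→φ1] = [1, 1]
r2 m[φ0→fog] = [10, 9]
r2 m[φ0→snow] = [13, 6]
r2 m[φ1→fog] = [3, 6]
r2 m[φ1→sprk] = [3, 6]
r2 m[φ2→snow] = [11, 12]
r2 m[φ2→wind] = [10, 13]
r2 m[φ3→sun] = [17, 16]
r2 m[φ3→wind] = [17, 16]
r2 m[φ4→fog] = [9, 4]
r2 m[φ5→snow] = [2, 8]
r2 m[fog→φ0] = [27, 24]
r2 m[fog→φ1] = [90, 36]
r2 m[fog→φ4] = [30, 54]
r2 m[snow→φ0] = [22, 96]
r2 m[snow→φ2] = [26, 48]
r2 m[snow→φ5] = [143, 72]
r2 m[sun→φ3] = [1, 1]
r2 m[wind→φ2] = [17, 16]
r2 m[wind→φ3] = [10, 13]
r2 m[sprk→φ1] = [1, 1]
r3 m[φ0→fog] = [368, 494]
r3 m[φ0→snow] = [336, 150]
r3 m[φ1→fog] = [3, 6]
r3 m[φ1→sprk] = [216, 270]
r3 m[φ2→snow] = [180, 198]
r3 m[φ2→wind] = [392, 470]
r3 m[φ3→sun] = [197, 181]
r3 m[φ3→wind] = [17, 16]
r3 m[φ4→fog] = [9, 4]
r3 m[φ5→snow] = [2, 8]
r3 m[fog→φ0] = [27, 24]
r3 m[fog→φ1] = [90, 36]
r3 m[fog→φ4] = [30, 54]
r3 m[snow→φ0] = [22, 96]
r3 m[snow→φ2] = [26, 48]
r3 m[snow→φ5] = [143, 72]
r3 m[sun→φ3] = [1, 1]
r3 m[wind→φ2] = [17, 16]
r3 m[wind→φ3] = [10, 13]
r3 m[sprk→φ1] = [1, 1]
r4 m[φ0→fog] = [368, 494]
r4 m[φ0→snow] = [336, 150]
r4 m[φ1→fog] = [3, 6]
r4 m[φ1→sprk] = [216, 270]
r4 m[φ2→snow] = [180, 198]
r4 m[φ2→wind] = [392, 470]
r4 m[φ3→sun] = [197, 181]
r4 m[φ3→wind] = [17, 16]
r4 m[φ4→fog] = [9, 4]
r4 m[φ5→snow] = [2, 8]
r4 m[fog→φ0] = [27, 24]
r4 m[fog→φ1] = [3312, 1976]
r4 m[fog→φ4] = [1104, 2964]
r4 m[snow→φ0] = [360, 1584]
r4 m[snow→φ2] = [672, 1200]
r4 m[snow→φ5] = [60480, 29700]
r4 m[sun→φ3] = [1, 1]
r4 m[wind→φ2] = [17, 16]
r4 m[wind→φ3] = [392, 470]
r4 m[sprk→φ1] = [1, 1]
r5 m[φ0→fog] = [6048, 8136]
r5 m[φ0→snow] = [336, 150]
r5 m[φ1→fog] = [3, 6]
r5 m[φ1→sprk] = [8600, 13192]
r5 m[φ2→snow] = [180, 198]
r5 m[φ2→wind] = [9888, 11904]
r5 m[φ3→sun] = [7366, 6818]
r5 m[φ3→wind] = [17, 16]
r5 m[φ4→fog] = [9, 4]
r5 m[φ5→snow] = [2, 8]
r5 m[fog→φ0] = [27, 24]
r5 m[fog→φ1] = [3312, 1976]
r5 m[fog→φ4] = [1104, 2964]
r5 m[snow→φ0] = [360, 1584]
r5 m[snow→φ2] = [672, 1200]
r5 m[snow→φ5] = [60480, 29700]
r5 m[sun→φ3] = [1, 1]
r5 m[wind→φ2] = [17, 16]
r5 m[wind→φ3] = [392, 470]
r5 m[sprk→φ1] = [1, 1]
r6 m[φ0→fog] = [6048, 8136]
r6 m[φ0→snow] = [336, 150]
r6 m[φ1→fog] = [3, 6]
r6 m[φ1→sprk] = [8600, 13192]
r6 m[φ2→snow] = [180, 198]
r6 m[φ2→wind] = [9888, 11904]
r6 m[φ3→sun] = [7366, 6818]
r6 m[φ3→wind] = [17, 16]
r6 m[φ4→fog] = [9, 4]
r6 m[φ5→snow] = [2, 8]
r6 m[fog→φ0] = [27, 24]
r6 m[fog→φ1] = [54432, 32544]
r6 m[fog→φ4] = [18144, 48816]
r6 m[snow→φ0] = [360, 1584]
r6 m[snow→φ2] = [672, 1200]
r6 m[snow→φ5] = [60480, 29700]
r6 m[sun→φ3] = [1, 1]
r6 m[wind→φ2] = [17, 16]
r6 m[wind→φ3] = [9888, 11904]
r6 m[sprk→φ1] = [1, 1]
r7 m[φ0→fog] = [6048, 8136]
r7 m[φ0→snow] = [336, 150]
r7 m[φ1→fog] = [3, 6]
r7 m[φ1→sprk] = [141408, 217152]
r7 m[φ2→snow] = [180, 198]
r7 m[φ2→wind] = [9888, 11904]
r7 m[φ3→sun] = [186240, 172320]
r7 m[φ3→wind] = [17, 16]
r7 m[φ4→fog] = [9, 4]
r7 m[φ5→snow] = [2, 8]
r7 m[fog→φ0] = [27, 24]
r7 m[fog→φ1] = [54432, 32544]
r7 m[fog→φ4] = [18144, 48816]
r7 m[snow→φ0] = [360, 1584]
r7 m[snow→φ2] = [672, 1200]
r7 m[snow→φ5] = [60480, 29700]
r7 m[sun→φ3] = [1, 1]
r7 m[wind→φ2] = [17, 16]
r7 m[wind→φ3] = [9888, 11904]
r7 m[sprk→φ1] = [1, 1]
r8 m[φ0→fog] = [6048, 8136]
r8 m[φ0→snow] = [336, 150]
r8 m[φ1→fog] = [3, 6]
r8 m[φ1→sprk] = [141408, 217152]
r8 m[φ2→snow] = [180, 198]
r8 m[φ2→wind] = [9888, 11904]
r8 m[φ3→sun] = [186240, 172320]
r8 m[φ3→wind] = [17, 16]
r8 m[φ4→fog] = [9, 4]
r8 m[φ5→snow] = [2, 8]
r8 m[fog→φ0] = [27, 24]
r8 m[fog→φ1] = [54432, 32544]
r8 m[fog→φ4] = [18144, 48816]
r8 m[snow→φ0] = [360, 1584]
r8 m[snow→φ2] = [672, 1200]
r8 m[snow→φ5] = [60480, 29700]
r8 m[sun→φ3] = [1, 1]
r8 m[wind→φ2] = [17, 16]
r8 m[wind→φ3] = [9888, 11904]
r8 m[sprk→φ1] = [1, 1]
fixed point reached at round 8
b[wind] = ⊗ incoming = [168096, 190464]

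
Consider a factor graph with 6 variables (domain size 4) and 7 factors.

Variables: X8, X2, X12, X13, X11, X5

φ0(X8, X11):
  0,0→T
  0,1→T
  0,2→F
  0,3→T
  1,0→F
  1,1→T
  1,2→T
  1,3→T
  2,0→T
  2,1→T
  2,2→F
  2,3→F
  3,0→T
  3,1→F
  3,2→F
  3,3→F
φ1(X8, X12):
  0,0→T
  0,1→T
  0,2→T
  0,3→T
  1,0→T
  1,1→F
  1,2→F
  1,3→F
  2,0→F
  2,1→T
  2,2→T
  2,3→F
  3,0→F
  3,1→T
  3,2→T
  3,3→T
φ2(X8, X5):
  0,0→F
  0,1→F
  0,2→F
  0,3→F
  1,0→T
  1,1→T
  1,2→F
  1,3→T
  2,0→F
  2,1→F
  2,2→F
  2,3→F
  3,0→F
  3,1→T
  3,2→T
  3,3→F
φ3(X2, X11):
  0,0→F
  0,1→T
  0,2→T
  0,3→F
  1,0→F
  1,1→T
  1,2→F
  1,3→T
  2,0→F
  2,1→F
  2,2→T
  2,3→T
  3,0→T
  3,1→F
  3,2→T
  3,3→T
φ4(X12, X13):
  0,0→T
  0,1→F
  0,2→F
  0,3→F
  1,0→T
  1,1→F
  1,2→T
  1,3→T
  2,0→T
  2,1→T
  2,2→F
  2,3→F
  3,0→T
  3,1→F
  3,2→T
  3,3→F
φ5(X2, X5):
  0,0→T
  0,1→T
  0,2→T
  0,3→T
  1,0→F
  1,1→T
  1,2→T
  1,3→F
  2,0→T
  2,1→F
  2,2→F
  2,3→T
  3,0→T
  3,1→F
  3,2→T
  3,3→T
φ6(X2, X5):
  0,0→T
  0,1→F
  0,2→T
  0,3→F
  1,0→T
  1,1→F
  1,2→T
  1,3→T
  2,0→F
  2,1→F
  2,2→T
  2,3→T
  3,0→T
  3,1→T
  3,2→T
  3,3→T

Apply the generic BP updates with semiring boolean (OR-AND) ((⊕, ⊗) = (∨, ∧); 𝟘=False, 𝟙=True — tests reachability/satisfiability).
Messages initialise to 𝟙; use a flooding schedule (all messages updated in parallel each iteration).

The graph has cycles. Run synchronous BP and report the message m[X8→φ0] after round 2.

message @ round 2 = [F, T, F, T]

init: all messages = 𝟙 over 4 values
r1 m[φ0→X8] = [T, T, T, T]
r1 m[φ0→X11] = [T, T, T, T]
r1 m[φ1→X8] = [T, T, T, T]
r1 m[φ1→X12] = [T, T, T, T]
r1 m[φ2→X8] = [F, T, F, T]
r1 m[φ2→X5] = [T, T, T, T]
r1 m[φ3→X2] = [T, T, T, T]
r1 m[φ3→X11] = [T, T, T, T]
r1 m[φ4→X12] = [T, T, T, T]
r1 m[φ4→X13] = [T, T, T, T]
r1 m[φ5→X2] = [T, T, T, T]
r1 m[φ5→X5] = [T, T, T, T]
r1 m[φ6→X2] = [T, T, T, T]
r1 m[φ6→X5] = [T, T, T, T]
r1 m[X8→φ0] = [T, T, T, T]
r1 m[X8→φ1] = [T, T, T, T]
r1 m[X8→φ2] = [T, T, T, T]
r1 m[X2→φ3] = [T, T, T, T]
r1 m[X2→φ5] = [T, T, T, T]
r1 m[X2→φ6] = [T, T, T, T]
r1 m[X12→φ1] = [T, T, T, T]
r1 m[X12→φ4] = [T, T, T, T]
r1 m[X13→φ4] = [T, T, T, T]
r1 m[X11→φ0] = [T, T, T, T]
r1 m[X11→φ3] = [T, T, T, T]
r1 m[X5→φ2] = [T, T, T, T]
r1 m[X5→φ5] = [T, T, T, T]
r1 m[X5→φ6] = [T, T, T, T]
r2 m[φ0→X8] = [T, T, T, T]
r2 m[φ0→X11] = [T, T, T, T]
r2 m[φ1→X8] = [T, T, T, T]
r2 m[φ1→X12] = [T, T, T, T]
r2 m[φ2→X8] = [F, T, F, T]
r2 m[φ2→X5] = [T, T, T, T]
r2 m[φ3→X2] = [T, T, T, T]
r2 m[φ3→X11] = [T, T, T, T]
r2 m[φ4→X12] = [T, T, T, T]
r2 m[φ4→X13] = [T, T, T, T]
r2 m[φ5→X2] = [T, T, T, T]
r2 m[φ5→X5] = [T, T, T, T]
r2 m[φ6→X2] = [T, T, T, T]
r2 m[φ6→X5] = [T, T, T, T]
r2 m[X8→φ0] = [F, T, F, T]
r2 m[X8→φ1] = [F, T, F, T]
r2 m[X8→φ2] = [T, T, T, T]
r2 m[X2→φ3] = [T, T, T, T]
r2 m[X2→φ5] = [T, T, T, T]
r2 m[X2→φ6] = [T, T, T, T]
r2 m[X12→φ1] = [T, T, T, T]
r2 m[X12→φ4] = [T, T, T, T]
r2 m[X13→φ4] = [T, T, T, T]
r2 m[X11→φ0] = [T, T, T, T]
r2 m[X11→φ3] = [T, T, T, T]
r2 m[X5→φ2] = [T, T, T, T]
r2 m[X5→φ5] = [T, T, T, T]
r2 m[X5→φ6] = [T, T, T, T]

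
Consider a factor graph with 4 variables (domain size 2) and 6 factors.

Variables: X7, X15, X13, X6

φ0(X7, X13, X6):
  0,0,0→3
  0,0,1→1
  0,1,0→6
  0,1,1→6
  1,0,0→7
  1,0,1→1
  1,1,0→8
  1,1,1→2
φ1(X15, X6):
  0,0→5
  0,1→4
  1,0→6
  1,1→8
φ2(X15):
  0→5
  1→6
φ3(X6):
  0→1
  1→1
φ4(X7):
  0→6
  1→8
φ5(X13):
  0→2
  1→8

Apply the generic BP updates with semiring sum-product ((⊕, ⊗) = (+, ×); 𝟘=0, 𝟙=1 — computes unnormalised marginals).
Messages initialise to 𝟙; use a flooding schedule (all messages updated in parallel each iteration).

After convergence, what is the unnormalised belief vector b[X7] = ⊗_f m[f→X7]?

init: all messages = 𝟙 over 2 values
r1 m[φ0→X7] = [16, 18]
r1 m[φ0→X13] = [12, 22]
r1 m[φ0→X6] = [24, 10]
r1 m[φ1→X15] = [9, 14]
r1 m[φ1→X6] = [11, 12]
r1 m[φ2→X15] = [5, 6]
r1 m[φ3→X6] = [1, 1]
r1 m[φ4→X7] = [6, 8]
r1 m[φ5→X13] = [2, 8]
r1 m[X7→φ0] = [1, 1]
r1 m[X7→φ4] = [1, 1]
r1 m[X15→φ1] = [1, 1]
r1 m[X15→φ2] = [1, 1]
r1 m[X13→φ0] = [1, 1]
r1 m[X13→φ5] = [1, 1]
r1 m[X6→φ0] = [1, 1]
r1 m[X6→φ1] = [1, 1]
r1 m[X6→φ3] = [1, 1]
r2 m[φ0→X7] = [16, 18]
r2 m[φ0→X13] = [12, 22]
r2 m[φ0→X6] = [24, 10]
r2 m[φ1→X15] = [9, 14]
r2 m[φ1→X6] = [11, 12]
r2 m[φ2→X15] = [5, 6]
r2 m[φ3→X6] = [1, 1]
r2 m[φ4→X7] = [6, 8]
r2 m[φ5→X13] = [2, 8]
r2 m[X7→φ0] = [6, 8]
r2 m[X7→φ4] = [16, 18]
r2 m[X15→φ1] = [5, 6]
r2 m[X15→φ2] = [9, 14]
r2 m[X13→φ0] = [2, 8]
r2 m[X13→φ5] = [12, 22]
r2 m[X6→φ0] = [11, 12]
r2 m[X6→φ1] = [24, 10]
r2 m[X6→φ3] = [264, 120]
r3 m[φ0→X7] = [1194, 1074]
r3 m[φ0→X13] = [982, 1724]
r3 m[φ0→X6] = [948, 444]
r3 m[φ1→X15] = [160, 224]
r3 m[φ1→X6] = [61, 68]
r3 m[φ2→X15] = [5, 6]
r3 m[φ3→X6] = [1, 1]
r3 m[φ4→X7] = [6, 8]
r3 m[φ5→X13] = [2, 8]
r3 m[X7→φ0] = [6, 8]
r3 m[X7→φ4] = [16, 18]
r3 m[X15→φ1] = [5, 6]
r3 m[X15→φ2] = [9, 14]
r3 m[X13→φ0] = [2, 8]
r3 m[X13→φ5] = [12, 22]
r3 m[X6→φ0] = [11, 12]
r3 m[X6→φ1] = [24, 10]
r3 m[X6→φ3] = [264, 120]
r4 m[φ0→X7] = [1194, 1074]
r4 m[φ0→X13] = [982, 1724]
r4 m[φ0→X6] = [948, 444]
r4 m[φ1→X15] = [160, 224]
r4 m[φ1→X6] = [61, 68]
r4 m[φ2→X15] = [5, 6]
r4 m[φ3→X6] = [1, 1]
r4 m[φ4→X7] = [6, 8]
r4 m[φ5→X13] = [2, 8]
r4 m[X7→φ0] = [6, 8]
r4 m[X7→φ4] = [1194, 1074]
r4 m[X15→φ1] = [5, 6]
r4 m[X15→φ2] = [160, 224]
r4 m[X13→φ0] = [2, 8]
r4 m[X13→φ5] = [982, 1724]
r4 m[X6→φ0] = [61, 68]
r4 m[X6→φ1] = [948, 444]
r4 m[X6→φ3] = [57828, 30192]
r5 m[φ0→X7] = [6694, 5982]
r5 m[φ0→X13] = [5466, 9636]
r5 m[φ0→X6] = [948, 444]
r5 m[φ1→X15] = [6516, 9240]
r5 m[φ1→X6] = [61, 68]
r5 m[φ2→X15] = [5, 6]
r5 m[φ3→X6] = [1, 1]
r5 m[φ4→X7] = [6, 8]
r5 m[φ5→X13] = [2, 8]
r5 m[X7→φ0] = [6, 8]
r5 m[X7→φ4] = [1194, 1074]
r5 m[X15→φ1] = [5, 6]
r5 m[X15→φ2] = [160, 224]
r5 m[X13→φ0] = [2, 8]
r5 m[X13→φ5] = [982, 1724]
r5 m[X6→φ0] = [61, 68]
r5 m[X6→φ1] = [948, 444]
r5 m[X6→φ3] = [57828, 30192]
r6 m[φ0→X7] = [6694, 5982]
r6 m[φ0→X13] = [5466, 9636]
r6 m[φ0→X6] = [948, 444]
r6 m[φ1→X15] = [6516, 9240]
r6 m[φ1→X6] = [61, 68]
r6 m[φ2→X15] = [5, 6]
r6 m[φ3→X6] = [1, 1]
r6 m[φ4→X7] = [6, 8]
r6 m[φ5→X13] = [2, 8]
r6 m[X7→φ0] = [6, 8]
r6 m[X7→φ4] = [6694, 5982]
r6 m[X15→φ1] = [5, 6]
r6 m[X15→φ2] = [6516, 9240]
r6 m[X13→φ0] = [2, 8]
r6 m[X13→φ5] = [5466, 9636]
r6 m[X6→φ0] = [61, 68]
r6 m[X6→φ1] = [948, 444]
r6 m[X6→φ3] = [57828, 30192]
r7 m[φ0→X7] = [6694, 5982]
r7 m[φ0→X13] = [5466, 9636]
r7 m[φ0→X6] = [948, 444]
r7 m[φ1→X15] = [6516, 9240]
r7 m[φ1→X6] = [61, 68]
r7 m[φ2→X15] = [5, 6]
r7 m[φ3→X6] = [1, 1]
r7 m[φ4→X7] = [6, 8]
r7 m[φ5→X13] = [2, 8]
r7 m[X7→φ0] = [6, 8]
r7 m[X7→φ4] = [6694, 5982]
r7 m[X15→φ1] = [5, 6]
r7 m[X15→φ2] = [6516, 9240]
r7 m[X13→φ0] = [2, 8]
r7 m[X13→φ5] = [5466, 9636]
r7 m[X6→φ0] = [61, 68]
r7 m[X6→φ1] = [948, 444]
r7 m[X6→φ3] = [57828, 30192]
fixed point reached at round 7
b[X7] = ⊗ incoming = [40164, 47856]

b[X7] = [40164, 47856]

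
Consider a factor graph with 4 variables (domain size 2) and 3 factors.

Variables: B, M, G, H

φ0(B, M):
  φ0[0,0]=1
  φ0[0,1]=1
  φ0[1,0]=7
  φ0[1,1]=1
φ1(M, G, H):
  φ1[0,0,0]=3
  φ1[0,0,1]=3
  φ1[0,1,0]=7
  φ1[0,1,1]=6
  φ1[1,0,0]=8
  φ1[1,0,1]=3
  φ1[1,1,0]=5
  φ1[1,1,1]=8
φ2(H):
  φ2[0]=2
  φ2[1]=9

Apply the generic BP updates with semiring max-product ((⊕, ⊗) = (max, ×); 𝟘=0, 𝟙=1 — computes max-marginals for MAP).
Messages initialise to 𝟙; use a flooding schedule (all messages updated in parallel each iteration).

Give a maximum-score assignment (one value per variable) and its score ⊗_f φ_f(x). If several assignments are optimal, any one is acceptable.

assignment: (B=1, M=0, G=1, H=1); score = 378

init: all messages = 𝟙 over 2 values
r1 m[φ0→B] = [1, 7]
r1 m[φ0→M] = [7, 1]
r1 m[φ1→M] = [7, 8]
r1 m[φ1→G] = [8, 8]
r1 m[φ1→H] = [8, 8]
r1 m[φ2→H] = [2, 9]
r1 m[B→φ0] = [1, 1]
r1 m[M→φ0] = [1, 1]
r1 m[M→φ1] = [1, 1]
r1 m[G→φ1] = [1, 1]
r1 m[H→φ1] = [1, 1]
r1 m[H→φ2] = [1, 1]
r2 m[φ0→B] = [1, 7]
r2 m[φ0→M] = [7, 1]
r2 m[φ1→M] = [7, 8]
r2 m[φ1→G] = [8, 8]
r2 m[φ1→H] = [8, 8]
r2 m[φ2→H] = [2, 9]
r2 m[B→φ0] = [1, 1]
r2 m[M→φ0] = [7, 8]
r2 m[M→φ1] = [7, 1]
r2 m[G→φ1] = [1, 1]
r2 m[H→φ1] = [2, 9]
r2 m[H→φ2] = [8, 8]
r3 m[φ0→B] = [8, 49]
r3 m[φ0→M] = [7, 1]
r3 m[φ1→M] = [54, 72]
r3 m[φ1→G] = [189, 378]
r3 m[φ1→H] = [49, 42]
r3 m[φ2→H] = [2, 9]
r3 m[B→φ0] = [1, 1]
r3 m[M→φ0] = [7, 8]
r3 m[M→φ1] = [7, 1]
r3 m[G→φ1] = [1, 1]
r3 m[H→φ1] = [2, 9]
r3 m[H→φ2] = [8, 8]
r4 m[φ0→B] = [8, 49]
r4 m[φ0→M] = [7, 1]
r4 m[φ1→M] = [54, 72]
r4 m[φ1→G] = [189, 378]
r4 m[φ1→H] = [49, 42]
r4 m[φ2→H] = [2, 9]
r4 m[B→φ0] = [1, 1]
r4 m[M→φ0] = [54, 72]
r4 m[M→φ1] = [7, 1]
r4 m[G→φ1] = [1, 1]
r4 m[H→φ1] = [2, 9]
r4 m[H→φ2] = [49, 42]
r5 m[φ0→B] = [72, 378]
r5 m[φ0→M] = [7, 1]
r5 m[φ1→M] = [54, 72]
r5 m[φ1→G] = [189, 378]
r5 m[φ1→H] = [49, 42]
r5 m[φ2→H] = [2, 9]
r5 m[B→φ0] = [1, 1]
r5 m[M→φ0] = [54, 72]
r5 m[M→φ1] = [7, 1]
r5 m[G→φ1] = [1, 1]
r5 m[H→φ1] = [2, 9]
r5 m[H→φ2] = [49, 42]
r6 m[φ0→B] = [72, 378]
r6 m[φ0→M] = [7, 1]
r6 m[φ1→M] = [54, 72]
r6 m[φ1→G] = [189, 378]
r6 m[φ1→H] = [49, 42]
r6 m[φ2→H] = [2, 9]
r6 m[B→φ0] = [1, 1]
r6 m[M→φ0] = [54, 72]
r6 m[M→φ1] = [7, 1]
r6 m[G→φ1] = [1, 1]
r6 m[H→φ1] = [2, 9]
r6 m[H→φ2] = [49, 42]
fixed point reached at round 6
traceback from B: (B=1, M=0, G=1, H=1), score=378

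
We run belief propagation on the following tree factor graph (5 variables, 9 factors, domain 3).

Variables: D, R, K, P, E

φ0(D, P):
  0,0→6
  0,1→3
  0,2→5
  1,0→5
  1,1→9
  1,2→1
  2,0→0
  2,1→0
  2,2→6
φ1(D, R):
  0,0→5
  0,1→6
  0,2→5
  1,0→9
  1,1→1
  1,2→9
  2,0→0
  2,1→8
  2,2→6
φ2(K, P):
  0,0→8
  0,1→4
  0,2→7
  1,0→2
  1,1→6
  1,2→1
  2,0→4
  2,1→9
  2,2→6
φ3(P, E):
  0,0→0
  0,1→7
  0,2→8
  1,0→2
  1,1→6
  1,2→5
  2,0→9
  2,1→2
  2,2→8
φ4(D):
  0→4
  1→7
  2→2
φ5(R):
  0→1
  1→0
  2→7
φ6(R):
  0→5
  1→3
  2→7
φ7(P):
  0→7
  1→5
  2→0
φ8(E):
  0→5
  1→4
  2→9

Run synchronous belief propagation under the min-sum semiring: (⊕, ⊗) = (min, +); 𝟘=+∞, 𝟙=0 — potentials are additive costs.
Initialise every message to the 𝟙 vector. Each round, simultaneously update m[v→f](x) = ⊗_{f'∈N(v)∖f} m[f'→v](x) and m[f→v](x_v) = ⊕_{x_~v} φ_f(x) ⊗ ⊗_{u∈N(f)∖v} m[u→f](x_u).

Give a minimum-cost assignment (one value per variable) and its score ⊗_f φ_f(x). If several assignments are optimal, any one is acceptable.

init: all messages = 𝟙 over 3 values
r1 m[φ0→D] = [3, 1, 0]
r1 m[φ0→P] = [0, 0, 1]
r1 m[φ1→D] = [5, 1, 0]
r1 m[φ1→R] = [0, 1, 5]
r1 m[φ2→K] = [4, 1, 4]
r1 m[φ2→P] = [2, 4, 1]
r1 m[φ3→P] = [0, 2, 2]
r1 m[φ3→E] = [0, 2, 5]
r1 m[φ4→D] = [4, 7, 2]
r1 m[φ5→R] = [1, 0, 7]
r1 m[φ6→R] = [5, 3, 7]
r1 m[φ7→P] = [7, 5, 0]
r1 m[φ8→E] = [5, 4, 9]
r1 m[D→φ0] = [0, 0, 0]
r1 m[D→φ1] = [0, 0, 0]
r1 m[D→φ4] = [0, 0, 0]
r1 m[R→φ1] = [0, 0, 0]
r1 m[R→φ5] = [0, 0, 0]
r1 m[R→φ6] = [0, 0, 0]
r1 m[K→φ2] = [0, 0, 0]
r1 m[P→φ0] = [0, 0, 0]
r1 m[P→φ2] = [0, 0, 0]
r1 m[P→φ3] = [0, 0, 0]
r1 m[P→φ7] = [0, 0, 0]
r1 m[E→φ3] = [0, 0, 0]
r1 m[E→φ8] = [0, 0, 0]
r2 m[φ0→D] = [3, 1, 0]
r2 m[φ0→P] = [0, 0, 1]
r2 m[φ1→D] = [5, 1, 0]
r2 m[φ1→R] = [0, 1, 5]
r2 m[φ2→K] = [4, 1, 4]
r2 m[φ2→P] = [2, 4, 1]
r2 m[φ3→P] = [0, 2, 2]
r2 m[φ3→E] = [0, 2, 5]
r2 m[φ4→D] = [4, 7, 2]
r2 m[φ5→R] = [1, 0, 7]
r2 m[φ6→R] = [5, 3, 7]
r2 m[φ7→P] = [7, 5, 0]
r2 m[φ8→E] = [5, 4, 9]
r2 m[D→φ0] = [9, 8, 2]
r2 m[D→φ1] = [7, 8, 2]
r2 m[D→φ4] = [8, 2, 0]
r2 m[R→φ1] = [6, 3, 14]
r2 m[R→φ5] = [5, 4, 12]
r2 m[R→φ6] = [1, 1, 12]
r2 m[K→φ2] = [0, 0, 0]
r2 m[P→φ0] = [9, 11, 3]
r2 m[P→φ2] = [7, 7, 3]
r2 m[P→φ3] = [9, 9, 2]
r2 m[P→φ7] = [2, 6, 4]
r2 m[E→φ3] = [5, 4, 9]
r2 m[E→φ8] = [0, 2, 5]
r3 m[φ0→D] = [8, 4, 9]
r3 m[φ0→P] = [2, 2, 8]
r3 m[φ1→D] = [9, 4, 6]
r3 m[φ1→R] = [2, 9, 8]
r3 m[φ2→K] = [10, 4, 9]
r3 m[φ2→P] = [2, 4, 1]
r3 m[φ3→P] = [5, 7, 6]
r3 m[φ3→E] = [9, 4, 10]
r3 m[φ4→D] = [4, 7, 2]
r3 m[φ5→R] = [1, 0, 7]
r3 m[φ6→R] = [5, 3, 7]
r3 m[φ7→P] = [7, 5, 0]
r3 m[φ8→E] = [5, 4, 9]
r3 m[D→φ0] = [9, 8, 2]
r3 m[D→φ1] = [7, 8, 2]
r3 m[D→φ4] = [8, 2, 0]
r3 m[R→φ1] = [6, 3, 14]
r3 m[R→φ5] = [5, 4, 12]
r3 m[R→φ6] = [1, 1, 12]
r3 m[K→φ2] = [0, 0, 0]
r3 m[P→φ0] = [9, 11, 3]
r3 m[P→φ2] = [7, 7, 3]
r3 m[P→φ3] = [9, 9, 2]
r3 m[P→φ7] = [2, 6, 4]
r3 m[E→φ3] = [5, 4, 9]
r3 m[E→φ8] = [0, 2, 5]
r4 m[φ0→D] = [8, 4, 9]
r4 m[φ0→P] = [2, 2, 8]
r4 m[φ1→D] = [9, 4, 6]
r4 m[φ1→R] = [2, 9, 8]
r4 m[φ2→K] = [10, 4, 9]
r4 m[φ2→P] = [2, 4, 1]
r4 m[φ3→P] = [5, 7, 6]
r4 m[φ3→E] = [9, 4, 10]
r4 m[φ4→D] = [4, 7, 2]
r4 m[φ5→R] = [1, 0, 7]
r4 m[φ6→R] = [5, 3, 7]
r4 m[φ7→P] = [7, 5, 0]
r4 m[φ8→E] = [5, 4, 9]
r4 m[D→φ0] = [13, 11, 8]
r4 m[D→φ1] = [12, 11, 11]
r4 m[D→φ4] = [17, 8, 15]
r4 m[R→φ1] = [6, 3, 14]
r4 m[R→φ5] = [7, 12, 15]
r4 m[R→φ6] = [3, 9, 15]
r4 m[K→φ2] = [0, 0, 0]
r4 m[P→φ0] = [14, 16, 7]
r4 m[P→φ2] = [14, 14, 14]
r4 m[P→φ3] = [11, 11, 9]
r4 m[P→φ7] = [9, 13, 15]
r4 m[E→φ3] = [5, 4, 9]
r4 m[E→φ8] = [9, 4, 10]
r5 m[φ0→D] = [12, 8, 13]
r5 m[φ0→P] = [8, 8, 12]
r5 m[φ1→D] = [9, 4, 6]
r5 m[φ1→R] = [11, 12, 17]
r5 m[φ2→K] = [18, 15, 18]
r5 m[φ2→P] = [2, 4, 1]
r5 m[φ3→P] = [5, 7, 6]
r5 m[φ3→E] = [11, 11, 16]
r5 m[φ4→D] = [4, 7, 2]
r5 m[φ5→R] = [1, 0, 7]
r5 m[φ6→R] = [5, 3, 7]
r5 m[φ7→P] = [7, 5, 0]
r5 m[φ8→E] = [5, 4, 9]
r5 m[D→φ0] = [13, 11, 8]
r5 m[D→φ1] = [12, 11, 11]
r5 m[D→φ4] = [17, 8, 15]
r5 m[R→φ1] = [6, 3, 14]
r5 m[R→φ5] = [7, 12, 15]
r5 m[R→φ6] = [3, 9, 15]
r5 m[K→φ2] = [0, 0, 0]
r5 m[P→φ0] = [14, 16, 7]
r5 m[P→φ2] = [14, 14, 14]
r5 m[P→φ3] = [11, 11, 9]
r5 m[P→φ7] = [9, 13, 15]
r5 m[E→φ3] = [5, 4, 9]
r5 m[E→φ8] = [9, 4, 10]
r6 m[φ0→D] = [12, 8, 13]
r6 m[φ0→P] = [8, 8, 12]
r6 m[φ1→D] = [9, 4, 6]
r6 m[φ1→R] = [11, 12, 17]
r6 m[φ2→K] = [18, 15, 18]
r6 m[φ2→P] = [2, 4, 1]
r6 m[φ3→P] = [5, 7, 6]
r6 m[φ3→E] = [11, 11, 16]
r6 m[φ4→D] = [4, 7, 2]
r6 m[φ5→R] = [1, 0, 7]
r6 m[φ6→R] = [5, 3, 7]
r6 m[φ7→P] = [7, 5, 0]
r6 m[φ8→E] = [5, 4, 9]
r6 m[D→φ0] = [13, 11, 8]
r6 m[D→φ1] = [16, 15, 15]
r6 m[D→φ4] = [21, 12, 19]
r6 m[R→φ1] = [6, 3, 14]
r6 m[R→φ5] = [16, 15, 24]
r6 m[R→φ6] = [12, 12, 24]
r6 m[K→φ2] = [0, 0, 0]
r6 m[P→φ0] = [14, 16, 7]
r6 m[P→φ2] = [20, 20, 18]
r6 m[P→φ3] = [17, 17, 13]
r6 m[P→φ7] = [15, 19, 19]
r6 m[E→φ3] = [5, 4, 9]
r6 m[E→φ8] = [11, 11, 16]
r7 m[φ0→D] = [12, 8, 13]
r7 m[φ0→P] = [8, 8, 12]
r7 m[φ1→D] = [9, 4, 6]
r7 m[φ1→R] = [15, 16, 21]
r7 m[φ2→K] = [24, 19, 24]
r7 m[φ2→P] = [2, 4, 1]
r7 m[φ3→P] = [5, 7, 6]
r7 m[φ3→E] = [17, 15, 21]
r7 m[φ4→D] = [4, 7, 2]
r7 m[φ5→R] = [1, 0, 7]
r7 m[φ6→R] = [5, 3, 7]
r7 m[φ7→P] = [7, 5, 0]
r7 m[φ8→E] = [5, 4, 9]
r7 m[D→φ0] = [13, 11, 8]
r7 m[D→φ1] = [16, 15, 15]
r7 m[D→φ4] = [21, 12, 19]
r7 m[R→φ1] = [6, 3, 14]
r7 m[R→φ5] = [16, 15, 24]
r7 m[R→φ6] = [12, 12, 24]
r7 m[K→φ2] = [0, 0, 0]
r7 m[P→φ0] = [14, 16, 7]
r7 m[P→φ2] = [20, 20, 18]
r7 m[P→φ3] = [17, 17, 13]
r7 m[P→φ7] = [15, 19, 19]
r7 m[E→φ3] = [5, 4, 9]
r7 m[E→φ8] = [11, 11, 16]
r8 m[φ0→D] = [12, 8, 13]
r8 m[φ0→P] = [8, 8, 12]
r8 m[φ1→D] = [9, 4, 6]
r8 m[φ1→R] = [15, 16, 21]
r8 m[φ2→K] = [24, 19, 24]
r8 m[φ2→P] = [2, 4, 1]
r8 m[φ3→P] = [5, 7, 6]
r8 m[φ3→E] = [17, 15, 21]
r8 m[φ4→D] = [4, 7, 2]
r8 m[φ5→R] = [1, 0, 7]
r8 m[φ6→R] = [5, 3, 7]
r8 m[φ7→P] = [7, 5, 0]
r8 m[φ8→E] = [5, 4, 9]
r8 m[D→φ0] = [13, 11, 8]
r8 m[D→φ1] = [16, 15, 15]
r8 m[D→φ4] = [21, 12, 19]
r8 m[R→φ1] = [6, 3, 14]
r8 m[R→φ5] = [20, 19, 28]
r8 m[R→φ6] = [16, 16, 28]
r8 m[K→φ2] = [0, 0, 0]
r8 m[P→φ0] = [14, 16, 7]
r8 m[P→φ2] = [20, 20, 18]
r8 m[P→φ3] = [17, 17, 13]
r8 m[P→φ7] = [15, 19, 19]
r8 m[E→φ3] = [5, 4, 9]
r8 m[E→φ8] = [17, 15, 21]
r9 m[φ0→D] = [12, 8, 13]
r9 m[φ0→P] = [8, 8, 12]
r9 m[φ1→D] = [9, 4, 6]
r9 m[φ1→R] = [15, 16, 21]
r9 m[φ2→K] = [24, 19, 24]
r9 m[φ2→P] = [2, 4, 1]
r9 m[φ3→P] = [5, 7, 6]
r9 m[φ3→E] = [17, 15, 21]
r9 m[φ4→D] = [4, 7, 2]
r9 m[φ5→R] = [1, 0, 7]
r9 m[φ6→R] = [5, 3, 7]
r9 m[φ7→P] = [7, 5, 0]
r9 m[φ8→E] = [5, 4, 9]
r9 m[D→φ0] = [13, 11, 8]
r9 m[D→φ1] = [16, 15, 15]
r9 m[D→φ4] = [21, 12, 19]
r9 m[R→φ1] = [6, 3, 14]
r9 m[R→φ5] = [20, 19, 28]
r9 m[R→φ6] = [16, 16, 28]
r9 m[K→φ2] = [0, 0, 0]
r9 m[P→φ0] = [14, 16, 7]
r9 m[P→φ2] = [20, 20, 18]
r9 m[P→φ3] = [17, 17, 13]
r9 m[P→φ7] = [15, 19, 19]
r9 m[E→φ3] = [5, 4, 9]
r9 m[E→φ8] = [17, 15, 21]
fixed point reached at round 9
traceback from D: (D=1, R=1, K=1, P=2, E=1), score=19

assignment: (D=1, R=1, K=1, P=2, E=1); score = 19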